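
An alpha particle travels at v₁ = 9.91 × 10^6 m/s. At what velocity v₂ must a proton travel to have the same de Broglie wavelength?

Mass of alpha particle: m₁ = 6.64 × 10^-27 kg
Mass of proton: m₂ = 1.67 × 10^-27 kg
v₂ = 3.94 × 10^7 m/s

For equal de Broglie wavelengths: λ₁ = λ₂

h/(m₁v₁) = h/(m₂v₂)
m₁v₁ = m₂v₂
v₂ = v₁ · (m₁/m₂)

v₂ = 9.91 × 10^6 m/s × (6.64 × 10^-27 kg / 1.67 × 10^-27 kg)
v₂ = 3.94 × 10^7 m/s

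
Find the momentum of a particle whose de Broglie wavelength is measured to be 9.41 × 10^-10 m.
7.04 × 10^-25 kg·m/s

From the de Broglie relation λ = h/p, we solve for p:

p = h/λ
p = (6.626 × 10^-34 J·s) / (9.41 × 10^-10 m)
p = 7.04 × 10^-25 kg·m/s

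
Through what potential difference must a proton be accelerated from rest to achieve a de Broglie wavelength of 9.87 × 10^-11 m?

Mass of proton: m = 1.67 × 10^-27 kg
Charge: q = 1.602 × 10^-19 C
8.42 × 10^-2 V

From λ = h/√(2mqV), we solve for V:

λ² = h²/(2mqV)
V = h²/(2mqλ²)
V = (6.626 × 10^-34 J·s)² / (2 × 1.67 × 10^-27 kg × 1.602 × 10^-19 C × (9.87 × 10^-11 m)²)
V = 8.42 × 10^-2 V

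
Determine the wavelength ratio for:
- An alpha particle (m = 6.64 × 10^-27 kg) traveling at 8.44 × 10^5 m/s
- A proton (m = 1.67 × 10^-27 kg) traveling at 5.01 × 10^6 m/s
λ₁/λ₂ = 1.49

Using λ = h/(mv):

λ₁ = h/(m₁v₁) = 1.18 × 10^-13 m
λ₂ = h/(m₂v₂) = 7.92 × 10^-14 m

Ratio λ₁/λ₂ = (m₂v₂)/(m₁v₁)
         = (1.67 × 10^-27 kg × 5.01 × 10^6 m/s) / (6.64 × 10^-27 kg × 8.44 × 10^5 m/s)
         = 1.49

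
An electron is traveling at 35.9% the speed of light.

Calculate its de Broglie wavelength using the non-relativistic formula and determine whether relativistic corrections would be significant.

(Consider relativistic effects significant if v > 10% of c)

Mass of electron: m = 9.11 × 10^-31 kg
Yes, relativistic corrections are needed.

Using the non-relativistic de Broglie formula λ = h/(mv):

v = 35.9% × c = 1.076 × 10^8 m/s

λ = h/(mv)
λ = (6.626 × 10^-34 J·s) / (9.11 × 10^-31 kg × 1.076 × 10^8 m/s)
λ = 6.76 × 10^-12 m

Since v = 35.9% of c > 10% of c, relativistic corrections ARE significant and the actual wavelength would differ from this non-relativistic estimate.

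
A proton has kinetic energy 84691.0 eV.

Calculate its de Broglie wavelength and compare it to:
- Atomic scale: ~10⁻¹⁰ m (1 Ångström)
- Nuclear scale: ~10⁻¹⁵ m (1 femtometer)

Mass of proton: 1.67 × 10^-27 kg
λ = 9.84 × 10^-14 m, which is between nuclear and atomic scales.

Using λ = h/√(2mKE):

KE = 84691.0 eV = 1.357 × 10^-14 J

λ = h/√(2mKE)
λ = (6.626 × 10^-34 J·s) / √(2 × 1.67 × 10^-27 kg × 1.357 × 10^-14 J)
λ = 9.84 × 10^-14 m

Comparison:
- Atomic scale (10⁻¹⁰ m): λ is 0.00098× this size
- Nuclear scale (10⁻¹⁵ m): λ is 98× this size

The wavelength is between nuclear and atomic scales.

This wavelength is appropriate for probing atomic structure but too large for nuclear physics experiments.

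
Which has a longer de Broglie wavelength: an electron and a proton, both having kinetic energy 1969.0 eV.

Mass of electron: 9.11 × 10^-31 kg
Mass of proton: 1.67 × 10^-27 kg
The electron has the longer wavelength.

Using λ = h/√(2mKE):

For electron: λ₁ = h/√(2m₁KE) = 2.76 × 10^-11 m
For proton: λ₂ = h/√(2m₂KE) = 6.46 × 10^-13 m

Since λ ∝ 1/√m at constant kinetic energy, the lighter particle has the longer wavelength.

The electron has the longer de Broglie wavelength.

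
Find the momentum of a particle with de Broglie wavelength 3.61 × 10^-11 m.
1.84 × 10^-23 kg·m/s

From the de Broglie relation λ = h/p, we solve for p:

p = h/λ
p = (6.626 × 10^-34 J·s) / (3.61 × 10^-11 m)
p = 1.84 × 10^-23 kg·m/s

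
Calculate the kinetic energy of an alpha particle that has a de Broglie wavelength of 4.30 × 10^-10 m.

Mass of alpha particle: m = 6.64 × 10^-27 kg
1.79 × 10^-22 J (or 1.12 × 10^-3 eV)

From λ = h/√(2mKE), we solve for KE:

λ² = h²/(2mKE)
KE = h²/(2mλ²)
KE = (6.626 × 10^-34 J·s)² / (2 × 6.64 × 10^-27 kg × (4.30 × 10^-10 m)²)
KE = 1.79 × 10^-22 J
KE = 1.12 × 10^-3 eV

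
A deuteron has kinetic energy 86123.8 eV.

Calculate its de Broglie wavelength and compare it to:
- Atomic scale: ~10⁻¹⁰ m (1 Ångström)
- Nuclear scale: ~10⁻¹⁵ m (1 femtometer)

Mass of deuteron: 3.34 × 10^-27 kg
λ = 6.90 × 10^-14 m, which is between nuclear and atomic scales.

Using λ = h/√(2mKE):

KE = 86123.8 eV = 1.380 × 10^-14 J

λ = h/√(2mKE)
λ = (6.626 × 10^-34 J·s) / √(2 × 3.34 × 10^-27 kg × 1.380 × 10^-14 J)
λ = 6.90 × 10^-14 m

Comparison:
- Atomic scale (10⁻¹⁰ m): λ is 0.00069× this size
- Nuclear scale (10⁻¹⁵ m): λ is 69× this size

The wavelength is between nuclear and atomic scales.

This wavelength is appropriate for probing atomic structure but too large for nuclear physics experiments.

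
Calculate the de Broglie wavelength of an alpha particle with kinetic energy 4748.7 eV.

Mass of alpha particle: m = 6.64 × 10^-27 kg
2.08 × 10^-13 m

Using λ = h/√(2mKE):

First convert KE to Joules: KE = 4748.7 eV = 7.608 × 10^-16 J

λ = h/√(2mKE)
λ = (6.626 × 10^-34 J·s) / √(2 × 6.64 × 10^-27 kg × 7.608 × 10^-16 J)
λ = 2.08 × 10^-13 m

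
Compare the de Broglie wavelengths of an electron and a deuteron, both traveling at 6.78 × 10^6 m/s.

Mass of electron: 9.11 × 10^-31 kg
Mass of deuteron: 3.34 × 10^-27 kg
The electron has the longer wavelength.

Using λ = h/(mv), since both particles have the same velocity, the wavelength depends only on mass.

For electron: λ₁ = h/(m₁v) = 1.07 × 10^-10 m
For deuteron: λ₂ = h/(m₂v) = 2.93 × 10^-14 m

Since λ ∝ 1/m at constant velocity, the lighter particle has the longer wavelength.

The electron has the longer de Broglie wavelength.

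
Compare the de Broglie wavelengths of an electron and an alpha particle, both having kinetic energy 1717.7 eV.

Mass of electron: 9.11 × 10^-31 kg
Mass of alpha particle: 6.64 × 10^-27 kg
The electron has the longer wavelength.

Using λ = h/√(2mKE):

For electron: λ₁ = h/√(2m₁KE) = 2.96 × 10^-11 m
For alpha particle: λ₂ = h/√(2m₂KE) = 3.47 × 10^-13 m

Since λ ∝ 1/√m at constant kinetic energy, the lighter particle has the longer wavelength.

The electron has the longer de Broglie wavelength.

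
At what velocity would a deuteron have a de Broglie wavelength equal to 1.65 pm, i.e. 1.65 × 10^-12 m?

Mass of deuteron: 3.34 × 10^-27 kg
1.20 × 10^5 m/s

From λ = h/(mv), solve for v:

v = h/(mλ)
v = (6.626 × 10^-34 J·s) / (3.34 × 10^-27 kg × 1.65 × 10^-12 m)
v = 1.20 × 10^5 m/s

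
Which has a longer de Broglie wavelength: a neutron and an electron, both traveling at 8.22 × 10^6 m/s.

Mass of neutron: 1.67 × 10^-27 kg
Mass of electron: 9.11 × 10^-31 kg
The electron has the longer wavelength.

Using λ = h/(mv), since both particles have the same velocity, the wavelength depends only on mass.

For neutron: λ₁ = h/(m₁v) = 4.83 × 10^-14 m
For electron: λ₂ = h/(m₂v) = 8.85 × 10^-11 m

Since λ ∝ 1/m at constant velocity, the lighter particle has the longer wavelength.

The electron has the longer de Broglie wavelength.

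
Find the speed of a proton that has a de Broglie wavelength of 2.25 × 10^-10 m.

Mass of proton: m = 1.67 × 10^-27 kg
1.76 × 10^3 m/s

From the de Broglie relation λ = h/(mv), we solve for v:

v = h/(mλ)
v = (6.626 × 10^-34 J·s) / (1.67 × 10^-27 kg × 2.25 × 10^-10 m)
v = 1.76 × 10^3 m/s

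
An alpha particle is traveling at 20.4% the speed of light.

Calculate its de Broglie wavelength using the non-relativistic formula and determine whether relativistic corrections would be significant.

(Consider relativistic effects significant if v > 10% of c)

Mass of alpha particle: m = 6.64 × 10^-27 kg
Yes, relativistic corrections are needed.

Using the non-relativistic de Broglie formula λ = h/(mv):

v = 20.4% × c = 6.116 × 10^7 m/s

λ = h/(mv)
λ = (6.626 × 10^-34 J·s) / (6.64 × 10^-27 kg × 6.116 × 10^7 m/s)
λ = 1.63 × 10^-15 m

Since v = 20.4% of c > 10% of c, relativistic corrections ARE significant and the actual wavelength would differ from this non-relativistic estimate.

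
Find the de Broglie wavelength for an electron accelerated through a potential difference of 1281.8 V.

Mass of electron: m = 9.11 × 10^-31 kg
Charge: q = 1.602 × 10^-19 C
3.43 × 10^-11 m

When a particle is accelerated through voltage V, it gains kinetic energy KE = qV.

The de Broglie wavelength is then λ = h/√(2mqV):

λ = h/√(2mqV)
λ = (6.626 × 10^-34 J·s) / √(2 × 9.11 × 10^-31 kg × 1.602 × 10^-19 C × 1281.8 V)
λ = 3.43 × 10^-11 m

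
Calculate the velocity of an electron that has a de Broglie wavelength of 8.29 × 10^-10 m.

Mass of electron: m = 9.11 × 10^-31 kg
8.77 × 10^5 m/s

From the de Broglie relation λ = h/(mv), we solve for v:

v = h/(mλ)
v = (6.626 × 10^-34 J·s) / (9.11 × 10^-31 kg × 8.29 × 10^-10 m)
v = 8.77 × 10^5 m/s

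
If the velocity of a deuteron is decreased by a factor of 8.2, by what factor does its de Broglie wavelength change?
The wavelength increases by a factor of 8.2.

From λ = h/(mv), the wavelength is inversely proportional to velocity:

λ ∝ 1/v

If v → v/8.2, then λ → 8.2λ

When velocity is decreased by a factor of 8.2, the wavelength increases by a factor of 8.2.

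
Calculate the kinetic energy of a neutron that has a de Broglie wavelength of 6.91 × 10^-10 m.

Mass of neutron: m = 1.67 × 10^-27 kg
2.75 × 10^-22 J (or 1.72 × 10^-3 eV)

From λ = h/√(2mKE), we solve for KE:

λ² = h²/(2mKE)
KE = h²/(2mλ²)
KE = (6.626 × 10^-34 J·s)² / (2 × 1.67 × 10^-27 kg × (6.91 × 10^-10 m)²)
KE = 2.75 × 10^-22 J
KE = 1.72 × 10^-3 eV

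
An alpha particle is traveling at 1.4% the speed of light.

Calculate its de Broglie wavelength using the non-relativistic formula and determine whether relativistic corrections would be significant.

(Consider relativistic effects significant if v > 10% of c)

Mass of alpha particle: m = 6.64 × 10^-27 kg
No, relativistic corrections are not needed.

Using the non-relativistic de Broglie formula λ = h/(mv):

v = 1.4% × c = 4.197 × 10^6 m/s

λ = h/(mv)
λ = (6.626 × 10^-34 J·s) / (6.64 × 10^-27 kg × 4.197 × 10^6 m/s)
λ = 2.38 × 10^-14 m

Since v = 1.4% of c < 10% of c, relativistic corrections are NOT significant and this non-relativistic result is a good approximation.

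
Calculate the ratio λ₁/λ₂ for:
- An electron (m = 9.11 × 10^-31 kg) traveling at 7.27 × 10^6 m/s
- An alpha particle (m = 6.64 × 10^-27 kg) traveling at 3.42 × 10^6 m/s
λ₁/λ₂ = 3.43 × 10^3

Using λ = h/(mv):

λ₁ = h/(m₁v₁) = 1.00 × 10^-10 m
λ₂ = h/(m₂v₂) = 2.92 × 10^-14 m

Ratio λ₁/λ₂ = (m₂v₂)/(m₁v₁)
         = (6.64 × 10^-27 kg × 3.42 × 10^6 m/s) / (9.11 × 10^-31 kg × 7.27 × 10^6 m/s)
         = 3.43 × 10^3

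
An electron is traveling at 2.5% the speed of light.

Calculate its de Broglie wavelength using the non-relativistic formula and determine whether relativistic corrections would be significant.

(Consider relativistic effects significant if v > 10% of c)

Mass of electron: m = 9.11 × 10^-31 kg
No, relativistic corrections are not needed.

Using the non-relativistic de Broglie formula λ = h/(mv):

v = 2.5% × c = 7.495 × 10^6 m/s

λ = h/(mv)
λ = (6.626 × 10^-34 J·s) / (9.11 × 10^-31 kg × 7.495 × 10^6 m/s)
λ = 9.70 × 10^-11 m

Since v = 2.5% of c < 10% of c, relativistic corrections are NOT significant and this non-relativistic result is a good approximation.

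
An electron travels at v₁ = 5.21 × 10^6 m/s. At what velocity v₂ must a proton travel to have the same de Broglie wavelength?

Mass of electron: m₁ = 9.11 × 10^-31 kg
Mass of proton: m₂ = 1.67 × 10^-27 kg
v₂ = 2.84 × 10^3 m/s

For equal de Broglie wavelengths: λ₁ = λ₂

h/(m₁v₁) = h/(m₂v₂)
m₁v₁ = m₂v₂
v₂ = v₁ · (m₁/m₂)

v₂ = 5.21 × 10^6 m/s × (9.11 × 10^-31 kg / 1.67 × 10^-27 kg)
v₂ = 2.84 × 10^3 m/s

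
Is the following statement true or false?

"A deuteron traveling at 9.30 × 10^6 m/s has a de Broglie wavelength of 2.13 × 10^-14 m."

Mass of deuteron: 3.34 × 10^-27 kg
True

The claim is correct.

Using λ = h/(mv):
λ = (6.626 × 10^-34 J·s) / (3.34 × 10^-27 kg × 9.30 × 10^6 m/s)
λ = 2.13 × 10^-14 m

This matches the claimed value.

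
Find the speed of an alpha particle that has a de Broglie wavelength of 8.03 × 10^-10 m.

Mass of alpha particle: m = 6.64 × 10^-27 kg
1.24 × 10^2 m/s

From the de Broglie relation λ = h/(mv), we solve for v:

v = h/(mλ)
v = (6.626 × 10^-34 J·s) / (6.64 × 10^-27 kg × 8.03 × 10^-10 m)
v = 1.24 × 10^2 m/s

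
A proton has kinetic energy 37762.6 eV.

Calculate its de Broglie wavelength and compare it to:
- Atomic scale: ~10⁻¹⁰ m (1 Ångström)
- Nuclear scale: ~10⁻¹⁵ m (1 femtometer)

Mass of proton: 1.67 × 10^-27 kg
λ = 1.47 × 10^-13 m, which is between nuclear and atomic scales.

Using λ = h/√(2mKE):

KE = 37762.6 eV = 6.050 × 10^-15 J

λ = h/√(2mKE)
λ = (6.626 × 10^-34 J·s) / √(2 × 1.67 × 10^-27 kg × 6.050 × 10^-15 J)
λ = 1.47 × 10^-13 m

Comparison:
- Atomic scale (10⁻¹⁰ m): λ is 0.0015× this size
- Nuclear scale (10⁻¹⁵ m): λ is 1.5e+02× this size

The wavelength is between nuclear and atomic scales.

This wavelength is appropriate for probing atomic structure but too large for nuclear physics experiments.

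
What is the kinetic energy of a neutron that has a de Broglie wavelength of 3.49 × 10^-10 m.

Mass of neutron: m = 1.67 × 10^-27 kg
1.08 × 10^-21 J (or 6.74 × 10^-3 eV)

From λ = h/√(2mKE), we solve for KE:

λ² = h²/(2mKE)
KE = h²/(2mλ²)
KE = (6.626 × 10^-34 J·s)² / (2 × 1.67 × 10^-27 kg × (3.49 × 10^-10 m)²)
KE = 1.08 × 10^-21 J
KE = 6.74 × 10^-3 eV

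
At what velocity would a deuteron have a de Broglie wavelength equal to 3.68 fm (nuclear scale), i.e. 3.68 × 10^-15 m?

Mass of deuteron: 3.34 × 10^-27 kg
5.39 × 10^7 m/s

From λ = h/(mv), solve for v:

v = h/(mλ)
v = (6.626 × 10^-34 J·s) / (3.34 × 10^-27 kg × 3.68 × 10^-15 m)
v = 5.39 × 10^7 m/s

Note: This velocity is 18.0% of the speed of light, so relativistic corrections would be needed for a more accurate calculation.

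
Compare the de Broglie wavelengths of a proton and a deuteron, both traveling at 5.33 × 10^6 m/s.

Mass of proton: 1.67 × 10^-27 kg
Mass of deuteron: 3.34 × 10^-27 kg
The proton has the longer wavelength.

Using λ = h/(mv), since both particles have the same velocity, the wavelength depends only on mass.

For proton: λ₁ = h/(m₁v) = 7.44 × 10^-14 m
For deuteron: λ₂ = h/(m₂v) = 3.72 × 10^-14 m

Since λ ∝ 1/m at constant velocity, the lighter particle has the longer wavelength.

The proton has the longer de Broglie wavelength.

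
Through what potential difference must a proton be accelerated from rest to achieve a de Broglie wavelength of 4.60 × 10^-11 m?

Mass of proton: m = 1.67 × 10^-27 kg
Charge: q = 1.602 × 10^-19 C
3.88 × 10^-1 V

From λ = h/√(2mqV), we solve for V:

λ² = h²/(2mqV)
V = h²/(2mqλ²)
V = (6.626 × 10^-34 J·s)² / (2 × 1.67 × 10^-27 kg × 1.602 × 10^-19 C × (4.60 × 10^-11 m)²)
V = 3.88 × 10^-1 V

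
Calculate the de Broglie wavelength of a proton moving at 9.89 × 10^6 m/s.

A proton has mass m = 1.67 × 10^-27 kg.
4.01 × 10^-14 m

Using the de Broglie relation λ = h/(mv):

λ = h/(mv)
λ = (6.626 × 10^-34 J·s) / (1.67 × 10^-27 kg × 9.89 × 10^6 m/s)
λ = 4.01 × 10^-14 m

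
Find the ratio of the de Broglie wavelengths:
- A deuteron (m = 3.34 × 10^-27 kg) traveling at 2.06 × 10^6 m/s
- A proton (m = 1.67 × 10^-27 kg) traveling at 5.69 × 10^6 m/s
λ₁/λ₂ = 1.38

Using λ = h/(mv):

λ₁ = h/(m₁v₁) = 9.63 × 10^-14 m
λ₂ = h/(m₂v₂) = 6.97 × 10^-14 m

Ratio λ₁/λ₂ = (m₂v₂)/(m₁v₁)
         = (1.67 × 10^-27 kg × 5.69 × 10^6 m/s) / (3.34 × 10^-27 kg × 2.06 × 10^6 m/s)
         = 1.38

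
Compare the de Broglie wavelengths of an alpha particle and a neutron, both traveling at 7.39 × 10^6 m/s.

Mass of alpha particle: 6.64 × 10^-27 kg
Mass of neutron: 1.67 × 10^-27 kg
The neutron has the longer wavelength.

Using λ = h/(mv), since both particles have the same velocity, the wavelength depends only on mass.

For alpha particle: λ₁ = h/(m₁v) = 1.35 × 10^-14 m
For neutron: λ₂ = h/(m₂v) = 5.37 × 10^-14 m

Since λ ∝ 1/m at constant velocity, the lighter particle has the longer wavelength.

The neutron has the longer de Broglie wavelength.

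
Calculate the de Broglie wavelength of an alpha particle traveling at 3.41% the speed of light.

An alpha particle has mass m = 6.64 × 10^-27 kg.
9.76 × 10^-15 m

Using the de Broglie relation λ = h/(mv):

v = 3.41% × c = 1.022 × 10^7 m/s

λ = h/(mv)
λ = (6.626 × 10^-34 J·s) / (6.64 × 10^-27 kg × 1.022 × 10^7 m/s)
λ = 9.76 × 10^-15 m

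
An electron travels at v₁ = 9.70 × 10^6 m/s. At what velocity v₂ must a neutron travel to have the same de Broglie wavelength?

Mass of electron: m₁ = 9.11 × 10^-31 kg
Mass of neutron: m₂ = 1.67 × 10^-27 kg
v₂ = 5.29 × 10^3 m/s

For equal de Broglie wavelengths: λ₁ = λ₂

h/(m₁v₁) = h/(m₂v₂)
m₁v₁ = m₂v₂
v₂ = v₁ · (m₁/m₂)

v₂ = 9.70 × 10^6 m/s × (9.11 × 10^-31 kg / 1.67 × 10^-27 kg)
v₂ = 5.29 × 10^3 m/s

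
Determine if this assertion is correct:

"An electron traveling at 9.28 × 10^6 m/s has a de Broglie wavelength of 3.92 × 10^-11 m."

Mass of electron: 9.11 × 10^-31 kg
False

The claim is incorrect.

Using λ = h/(mv):
λ = (6.626 × 10^-34 J·s) / (9.11 × 10^-31 kg × 9.28 × 10^6 m/s)
λ = 7.84 × 10^-11 m

The actual wavelength differs from the claimed 3.92 × 10^-11 m.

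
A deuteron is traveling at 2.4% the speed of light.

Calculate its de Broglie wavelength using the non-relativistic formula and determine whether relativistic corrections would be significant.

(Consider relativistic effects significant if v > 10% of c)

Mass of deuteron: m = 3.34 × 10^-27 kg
No, relativistic corrections are not needed.

Using the non-relativistic de Broglie formula λ = h/(mv):

v = 2.4% × c = 7.195 × 10^6 m/s

λ = h/(mv)
λ = (6.626 × 10^-34 J·s) / (3.34 × 10^-27 kg × 7.195 × 10^6 m/s)
λ = 2.76 × 10^-14 m

Since v = 2.4% of c < 10% of c, relativistic corrections are NOT significant and this non-relativistic result is a good approximation.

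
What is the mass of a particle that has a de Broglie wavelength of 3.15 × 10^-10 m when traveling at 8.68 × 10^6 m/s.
2.42 × 10^-31 kg

From the de Broglie relation λ = h/(mv), we solve for m:

m = h/(λv)
m = (6.626 × 10^-34 J·s) / (3.15 × 10^-10 m × 8.68 × 10^6 m/s)
m = 2.42 × 10^-31 kg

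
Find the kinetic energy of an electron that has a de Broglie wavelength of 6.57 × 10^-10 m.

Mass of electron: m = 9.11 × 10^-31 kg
5.58 × 10^-19 J (or 3.48 eV)

From λ = h/√(2mKE), we solve for KE:

λ² = h²/(2mKE)
KE = h²/(2mλ²)
KE = (6.626 × 10^-34 J·s)² / (2 × 9.11 × 10^-31 kg × (6.57 × 10^-10 m)²)
KE = 5.58 × 10^-19 J
KE = 3.48 eV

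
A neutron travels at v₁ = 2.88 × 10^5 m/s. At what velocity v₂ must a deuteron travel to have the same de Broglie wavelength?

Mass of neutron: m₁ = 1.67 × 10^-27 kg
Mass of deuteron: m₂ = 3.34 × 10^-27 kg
v₂ = 1.44 × 10^5 m/s

For equal de Broglie wavelengths: λ₁ = λ₂

h/(m₁v₁) = h/(m₂v₂)
m₁v₁ = m₂v₂
v₂ = v₁ · (m₁/m₂)

v₂ = 2.88 × 10^5 m/s × (1.67 × 10^-27 kg / 3.34 × 10^-27 kg)
v₂ = 1.44 × 10^5 m/s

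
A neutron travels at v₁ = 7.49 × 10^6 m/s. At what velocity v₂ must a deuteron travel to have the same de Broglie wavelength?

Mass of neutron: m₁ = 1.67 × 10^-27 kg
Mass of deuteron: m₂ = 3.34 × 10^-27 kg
v₂ = 3.74 × 10^6 m/s

For equal de Broglie wavelengths: λ₁ = λ₂

h/(m₁v₁) = h/(m₂v₂)
m₁v₁ = m₂v₂
v₂ = v₁ · (m₁/m₂)

v₂ = 7.49 × 10^6 m/s × (1.67 × 10^-27 kg / 3.34 × 10^-27 kg)
v₂ = 3.74 × 10^6 m/s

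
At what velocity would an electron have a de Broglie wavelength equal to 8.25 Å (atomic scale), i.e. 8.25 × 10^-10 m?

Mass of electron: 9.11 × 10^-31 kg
8.82 × 10^5 m/s

From λ = h/(mv), solve for v:

v = h/(mλ)
v = (6.626 × 10^-34 J·s) / (9.11 × 10^-31 kg × 8.25 × 10^-10 m)
v = 8.82 × 10^5 m/s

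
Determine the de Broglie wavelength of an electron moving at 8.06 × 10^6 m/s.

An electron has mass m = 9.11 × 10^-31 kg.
9.02 × 10^-11 m

Using the de Broglie relation λ = h/(mv):

λ = h/(mv)
λ = (6.626 × 10^-34 J·s) / (9.11 × 10^-31 kg × 8.06 × 10^6 m/s)
λ = 9.02 × 10^-11 m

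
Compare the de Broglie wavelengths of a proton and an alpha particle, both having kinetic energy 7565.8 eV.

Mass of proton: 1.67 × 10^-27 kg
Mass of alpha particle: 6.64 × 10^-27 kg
The proton has the longer wavelength.

Using λ = h/√(2mKE):

For proton: λ₁ = h/√(2m₁KE) = 3.29 × 10^-13 m
For alpha particle: λ₂ = h/√(2m₂KE) = 1.65 × 10^-13 m

Since λ ∝ 1/√m at constant kinetic energy, the lighter particle has the longer wavelength.

The proton has the longer de Broglie wavelength.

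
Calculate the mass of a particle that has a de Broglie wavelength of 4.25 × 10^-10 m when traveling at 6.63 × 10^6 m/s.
2.35 × 10^-31 kg

From the de Broglie relation λ = h/(mv), we solve for m:

m = h/(λv)
m = (6.626 × 10^-34 J·s) / (4.25 × 10^-10 m × 6.63 × 10^6 m/s)
m = 2.35 × 10^-31 kg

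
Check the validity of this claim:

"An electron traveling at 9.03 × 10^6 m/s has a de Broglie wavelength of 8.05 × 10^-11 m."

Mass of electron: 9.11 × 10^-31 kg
True

The claim is correct.

Using λ = h/(mv):
λ = (6.626 × 10^-34 J·s) / (9.11 × 10^-31 kg × 9.03 × 10^6 m/s)
λ = 8.05 × 10^-11 m

This matches the claimed value.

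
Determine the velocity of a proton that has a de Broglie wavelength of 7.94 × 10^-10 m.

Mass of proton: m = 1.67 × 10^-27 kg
5.00 × 10^2 m/s

From the de Broglie relation λ = h/(mv), we solve for v:

v = h/(mλ)
v = (6.626 × 10^-34 J·s) / (1.67 × 10^-27 kg × 7.94 × 10^-10 m)
v = 5.00 × 10^2 m/s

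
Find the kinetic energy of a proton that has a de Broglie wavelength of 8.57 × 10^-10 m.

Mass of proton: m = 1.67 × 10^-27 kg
1.79 × 10^-22 J (or 1.12 × 10^-3 eV)

From λ = h/√(2mKE), we solve for KE:

λ² = h²/(2mKE)
KE = h²/(2mλ²)
KE = (6.626 × 10^-34 J·s)² / (2 × 1.67 × 10^-27 kg × (8.57 × 10^-10 m)²)
KE = 1.79 × 10^-22 J
KE = 1.12 × 10^-3 eV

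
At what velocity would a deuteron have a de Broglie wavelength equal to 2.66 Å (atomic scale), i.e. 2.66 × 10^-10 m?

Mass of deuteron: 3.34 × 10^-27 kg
7.46 × 10^2 m/s

From λ = h/(mv), solve for v:

v = h/(mλ)
v = (6.626 × 10^-34 J·s) / (3.34 × 10^-27 kg × 2.66 × 10^-10 m)
v = 7.46 × 10^2 m/s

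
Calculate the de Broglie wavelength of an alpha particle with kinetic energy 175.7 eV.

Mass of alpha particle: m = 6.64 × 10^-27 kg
1.08 × 10^-12 m

Using λ = h/√(2mKE):

First convert KE to Joules: KE = 175.7 eV = 2.815 × 10^-17 J

λ = h/√(2mKE)
λ = (6.626 × 10^-34 J·s) / √(2 × 6.64 × 10^-27 kg × 2.815 × 10^-17 J)
λ = 1.08 × 10^-12 m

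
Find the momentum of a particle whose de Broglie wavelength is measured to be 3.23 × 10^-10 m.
2.05 × 10^-24 kg·m/s

From the de Broglie relation λ = h/p, we solve for p:

p = h/λ
p = (6.626 × 10^-34 J·s) / (3.23 × 10^-10 m)
p = 2.05 × 10^-24 kg·m/s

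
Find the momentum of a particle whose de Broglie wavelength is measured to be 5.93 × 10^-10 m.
1.12 × 10^-24 kg·m/s

From the de Broglie relation λ = h/p, we solve for p:

p = h/λ
p = (6.626 × 10^-34 J·s) / (5.93 × 10^-10 m)
p = 1.12 × 10^-24 kg·m/s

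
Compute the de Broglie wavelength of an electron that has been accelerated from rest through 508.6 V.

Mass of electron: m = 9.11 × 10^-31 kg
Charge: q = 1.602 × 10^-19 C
5.44 × 10^-11 m

When a particle is accelerated through voltage V, it gains kinetic energy KE = qV.

The de Broglie wavelength is then λ = h/√(2mqV):

λ = h/√(2mqV)
λ = (6.626 × 10^-34 J·s) / √(2 × 9.11 × 10^-31 kg × 1.602 × 10^-19 C × 508.6 V)
λ = 5.44 × 10^-11 m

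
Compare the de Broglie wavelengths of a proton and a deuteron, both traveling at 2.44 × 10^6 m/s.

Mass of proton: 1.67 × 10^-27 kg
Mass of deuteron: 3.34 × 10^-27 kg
The proton has the longer wavelength.

Using λ = h/(mv), since both particles have the same velocity, the wavelength depends only on mass.

For proton: λ₁ = h/(m₁v) = 1.63 × 10^-13 m
For deuteron: λ₂ = h/(m₂v) = 8.13 × 10^-14 m

Since λ ∝ 1/m at constant velocity, the lighter particle has the longer wavelength.

The proton has the longer de Broglie wavelength.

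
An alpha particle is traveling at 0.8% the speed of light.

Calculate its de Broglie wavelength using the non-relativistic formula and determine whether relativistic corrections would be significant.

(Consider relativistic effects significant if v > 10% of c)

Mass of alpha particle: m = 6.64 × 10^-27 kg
No, relativistic corrections are not needed.

Using the non-relativistic de Broglie formula λ = h/(mv):

v = 0.8% × c = 2.398 × 10^6 m/s

λ = h/(mv)
λ = (6.626 × 10^-34 J·s) / (6.64 × 10^-27 kg × 2.398 × 10^6 m/s)
λ = 4.16 × 10^-14 m

Since v = 0.8% of c < 10% of c, relativistic corrections are NOT significant and this non-relativistic result is a good approximation.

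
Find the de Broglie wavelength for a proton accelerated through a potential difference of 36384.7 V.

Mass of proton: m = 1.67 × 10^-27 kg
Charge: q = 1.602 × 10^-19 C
1.50 × 10^-13 m

When a particle is accelerated through voltage V, it gains kinetic energy KE = qV.

The de Broglie wavelength is then λ = h/√(2mqV):

λ = h/√(2mqV)
λ = (6.626 × 10^-34 J·s) / √(2 × 1.67 × 10^-27 kg × 1.602 × 10^-19 C × 36384.7 V)
λ = 1.50 × 10^-13 m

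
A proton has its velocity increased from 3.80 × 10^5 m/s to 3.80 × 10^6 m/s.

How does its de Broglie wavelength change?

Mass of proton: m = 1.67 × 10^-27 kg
The wavelength decreases by a factor of 10.

Using λ = h/(mv):

Initial wavelength: λ₁ = h/(mv₁) = 1.04 × 10^-12 m
Final wavelength: λ₂ = h/(mv₂) = 1.04 × 10^-13 m

Since λ ∝ 1/v, when velocity increases by a factor of 10, the wavelength decreases by a factor of 10.

λ₂/λ₁ = v₁/v₂ = 1/10

The wavelength decreases by a factor of 10.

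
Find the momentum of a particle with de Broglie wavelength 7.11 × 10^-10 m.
9.32 × 10^-25 kg·m/s

From the de Broglie relation λ = h/p, we solve for p:

p = h/λ
p = (6.626 × 10^-34 J·s) / (7.11 × 10^-10 m)
p = 9.32 × 10^-25 kg·m/s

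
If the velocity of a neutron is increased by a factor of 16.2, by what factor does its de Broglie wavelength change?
The wavelength decreases by a factor of 16.2.

From λ = h/(mv), the wavelength is inversely proportional to velocity:

λ ∝ 1/v

If v → 16.2v, then λ → λ/16.2

When velocity is increased by a factor of 16.2, the wavelength decreases by a factor of 16.2.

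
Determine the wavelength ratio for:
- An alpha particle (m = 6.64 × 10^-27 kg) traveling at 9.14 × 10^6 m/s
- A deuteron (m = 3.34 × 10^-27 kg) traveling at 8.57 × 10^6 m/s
λ₁/λ₂ = 0.472

Using λ = h/(mv):

λ₁ = h/(m₁v₁) = 1.09 × 10^-14 m
λ₂ = h/(m₂v₂) = 2.31 × 10^-14 m

Ratio λ₁/λ₂ = (m₂v₂)/(m₁v₁)
         = (3.34 × 10^-27 kg × 8.57 × 10^6 m/s) / (6.64 × 10^-27 kg × 9.14 × 10^6 m/s)
         = 0.472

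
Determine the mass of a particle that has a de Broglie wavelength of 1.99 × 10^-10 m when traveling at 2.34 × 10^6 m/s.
1.42 × 10^-30 kg

From the de Broglie relation λ = h/(mv), we solve for m:

m = h/(λv)
m = (6.626 × 10^-34 J·s) / (1.99 × 10^-10 m × 2.34 × 10^6 m/s)
m = 1.42 × 10^-30 kg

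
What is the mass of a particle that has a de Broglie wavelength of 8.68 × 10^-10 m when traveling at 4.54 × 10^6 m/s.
1.68 × 10^-31 kg

From the de Broglie relation λ = h/(mv), we solve for m:

m = h/(λv)
m = (6.626 × 10^-34 J·s) / (8.68 × 10^-10 m × 4.54 × 10^6 m/s)
m = 1.68 × 10^-31 kg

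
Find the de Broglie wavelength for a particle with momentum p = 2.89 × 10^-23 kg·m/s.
2.29 × 10^-11 m

Using the de Broglie relation λ = h/p:

λ = h/p
λ = (6.626 × 10^-34 J·s) / (2.89 × 10^-23 kg·m/s)
λ = 2.29 × 10^-11 m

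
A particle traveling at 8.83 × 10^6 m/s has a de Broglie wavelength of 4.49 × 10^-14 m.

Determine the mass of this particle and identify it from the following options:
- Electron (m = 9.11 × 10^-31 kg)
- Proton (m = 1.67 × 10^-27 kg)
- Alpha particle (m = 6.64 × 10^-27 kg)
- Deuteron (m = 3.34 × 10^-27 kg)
The particle is a proton.

From λ = h/(mv), solve for mass:

m = h/(λv)
m = (6.626 × 10^-34 J·s) / (4.49 × 10^-14 m × 8.83 × 10^6 m/s)
m = 1.67 × 10^-27 kg

Comparing with the listed masses, this is closest to a proton.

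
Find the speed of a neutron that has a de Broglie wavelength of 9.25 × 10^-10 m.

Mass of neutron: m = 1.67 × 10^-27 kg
4.29 × 10^2 m/s

From the de Broglie relation λ = h/(mv), we solve for v:

v = h/(mλ)
v = (6.626 × 10^-34 J·s) / (1.67 × 10^-27 kg × 9.25 × 10^-10 m)
v = 4.29 × 10^2 m/s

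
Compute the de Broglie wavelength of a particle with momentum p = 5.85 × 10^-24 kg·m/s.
1.13 × 10^-10 m

Using the de Broglie relation λ = h/p:

λ = h/p
λ = (6.626 × 10^-34 J·s) / (5.85 × 10^-24 kg·m/s)
λ = 1.13 × 10^-10 m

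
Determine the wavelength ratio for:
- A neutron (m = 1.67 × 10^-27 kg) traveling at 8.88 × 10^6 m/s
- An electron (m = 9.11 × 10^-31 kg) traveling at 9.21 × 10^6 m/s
λ₁/λ₂ = 5.66 × 10^-4

Using λ = h/(mv):

λ₁ = h/(m₁v₁) = 4.47 × 10^-14 m
λ₂ = h/(m₂v₂) = 7.90 × 10^-11 m

Ratio λ₁/λ₂ = (m₂v₂)/(m₁v₁)
         = (9.11 × 10^-31 kg × 9.21 × 10^6 m/s) / (1.67 × 10^-27 kg × 8.88 × 10^6 m/s)
         = 5.66 × 10^-4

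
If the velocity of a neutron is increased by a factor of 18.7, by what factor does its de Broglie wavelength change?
The wavelength decreases by a factor of 18.7.

From λ = h/(mv), the wavelength is inversely proportional to velocity:

λ ∝ 1/v

If v → 18.7v, then λ → λ/18.7

When velocity is increased by a factor of 18.7, the wavelength decreases by a factor of 18.7.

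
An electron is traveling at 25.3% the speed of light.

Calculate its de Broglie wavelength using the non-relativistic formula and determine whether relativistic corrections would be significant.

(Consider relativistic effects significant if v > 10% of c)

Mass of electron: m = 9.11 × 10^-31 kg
Yes, relativistic corrections are needed.

Using the non-relativistic de Broglie formula λ = h/(mv):

v = 25.3% × c = 7.585 × 10^7 m/s

λ = h/(mv)
λ = (6.626 × 10^-34 J·s) / (9.11 × 10^-31 kg × 7.585 × 10^7 m/s)
λ = 9.59 × 10^-12 m

Since v = 25.3% of c > 10% of c, relativistic corrections ARE significant and the actual wavelength would differ from this non-relativistic estimate.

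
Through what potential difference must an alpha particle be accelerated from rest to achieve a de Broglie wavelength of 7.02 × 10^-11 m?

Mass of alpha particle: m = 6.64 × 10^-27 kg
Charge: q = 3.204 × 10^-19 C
2.09 × 10^-2 V

From λ = h/√(2mqV), we solve for V:

λ² = h²/(2mqV)
V = h²/(2mqλ²)
V = (6.626 × 10^-34 J·s)² / (2 × 6.64 × 10^-27 kg × 3.204 × 10^-19 C × (7.02 × 10^-11 m)²)
V = 2.09 × 10^-2 V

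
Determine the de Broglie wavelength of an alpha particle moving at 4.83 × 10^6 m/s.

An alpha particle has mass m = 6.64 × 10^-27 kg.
2.07 × 10^-14 m

Using the de Broglie relation λ = h/(mv):

λ = h/(mv)
λ = (6.626 × 10^-34 J·s) / (6.64 × 10^-27 kg × 4.83 × 10^6 m/s)
λ = 2.07 × 10^-14 m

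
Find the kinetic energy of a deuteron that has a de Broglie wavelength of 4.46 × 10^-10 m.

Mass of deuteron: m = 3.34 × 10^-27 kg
3.30 × 10^-22 J (or 2.06 × 10^-3 eV)

From λ = h/√(2mKE), we solve for KE:

λ² = h²/(2mKE)
KE = h²/(2mλ²)
KE = (6.626 × 10^-34 J·s)² / (2 × 3.34 × 10^-27 kg × (4.46 × 10^-10 m)²)
KE = 3.30 × 10^-22 J
KE = 2.06 × 10^-3 eV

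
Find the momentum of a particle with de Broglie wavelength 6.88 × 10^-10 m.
9.63 × 10^-25 kg·m/s

From the de Broglie relation λ = h/p, we solve for p:

p = h/λ
p = (6.626 × 10^-34 J·s) / (6.88 × 10^-10 m)
p = 9.63 × 10^-25 kg·m/s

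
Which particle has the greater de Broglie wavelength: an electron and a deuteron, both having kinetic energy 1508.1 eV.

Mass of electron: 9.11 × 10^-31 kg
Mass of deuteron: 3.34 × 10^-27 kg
The electron has the longer wavelength.

Using λ = h/√(2mKE):

For electron: λ₁ = h/√(2m₁KE) = 3.16 × 10^-11 m
For deuteron: λ₂ = h/√(2m₂KE) = 5.22 × 10^-13 m

Since λ ∝ 1/√m at constant kinetic energy, the lighter particle has the longer wavelength.

The electron has the longer de Broglie wavelength.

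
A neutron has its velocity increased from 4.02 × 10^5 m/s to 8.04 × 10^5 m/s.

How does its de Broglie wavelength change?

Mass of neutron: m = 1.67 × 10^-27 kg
The wavelength decreases by a factor of 2.

Using λ = h/(mv):

Initial wavelength: λ₁ = h/(mv₁) = 9.87 × 10^-13 m
Final wavelength: λ₂ = h/(mv₂) = 4.93 × 10^-13 m

Since λ ∝ 1/v, when velocity increases by a factor of 2, the wavelength decreases by a factor of 2.

λ₂/λ₁ = v₁/v₂ = 1/2

The wavelength decreases by a factor of 2.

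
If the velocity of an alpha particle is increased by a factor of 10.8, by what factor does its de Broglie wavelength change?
The wavelength decreases by a factor of 10.8.

From λ = h/(mv), the wavelength is inversely proportional to velocity:

λ ∝ 1/v

If v → 10.8v, then λ → λ/10.8

When velocity is increased by a factor of 10.8, the wavelength decreases by a factor of 10.8.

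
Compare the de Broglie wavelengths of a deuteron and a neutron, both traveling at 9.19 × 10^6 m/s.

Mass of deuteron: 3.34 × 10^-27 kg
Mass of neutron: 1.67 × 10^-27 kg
The neutron has the longer wavelength.

Using λ = h/(mv), since both particles have the same velocity, the wavelength depends only on mass.

For deuteron: λ₁ = h/(m₁v) = 2.16 × 10^-14 m
For neutron: λ₂ = h/(m₂v) = 4.32 × 10^-14 m

Since λ ∝ 1/m at constant velocity, the lighter particle has the longer wavelength.

The neutron has the longer de Broglie wavelength.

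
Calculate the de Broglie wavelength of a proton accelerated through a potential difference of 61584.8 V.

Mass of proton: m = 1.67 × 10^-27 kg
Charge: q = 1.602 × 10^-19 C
1.15 × 10^-13 m

When a particle is accelerated through voltage V, it gains kinetic energy KE = qV.

The de Broglie wavelength is then λ = h/√(2mqV):

λ = h/√(2mqV)
λ = (6.626 × 10^-34 J·s) / √(2 × 1.67 × 10^-27 kg × 1.602 × 10^-19 C × 61584.8 V)
λ = 1.15 × 10^-13 m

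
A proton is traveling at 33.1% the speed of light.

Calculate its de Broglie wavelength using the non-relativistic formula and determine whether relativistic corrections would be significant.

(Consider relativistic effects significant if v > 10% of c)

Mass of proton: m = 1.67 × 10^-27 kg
Yes, relativistic corrections are needed.

Using the non-relativistic de Broglie formula λ = h/(mv):

v = 33.1% × c = 9.923 × 10^7 m/s

λ = h/(mv)
λ = (6.626 × 10^-34 J·s) / (1.67 × 10^-27 kg × 9.923 × 10^7 m/s)
λ = 4.00 × 10^-15 m

Since v = 33.1% of c > 10% of c, relativistic corrections ARE significant and the actual wavelength would differ from this non-relativistic estimate.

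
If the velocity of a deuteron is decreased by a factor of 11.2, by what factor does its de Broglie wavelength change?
The wavelength increases by a factor of 11.2.

From λ = h/(mv), the wavelength is inversely proportional to velocity:

λ ∝ 1/v

If v → v/11.2, then λ → 11.2λ

When velocity is decreased by a factor of 11.2, the wavelength increases by a factor of 11.2.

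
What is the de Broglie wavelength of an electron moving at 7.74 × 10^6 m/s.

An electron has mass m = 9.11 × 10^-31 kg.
9.40 × 10^-11 m

Using the de Broglie relation λ = h/(mv):

λ = h/(mv)
λ = (6.626 × 10^-34 J·s) / (9.11 × 10^-31 kg × 7.74 × 10^6 m/s)
λ = 9.40 × 10^-11 m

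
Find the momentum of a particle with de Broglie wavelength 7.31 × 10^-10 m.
9.06 × 10^-25 kg·m/s

From the de Broglie relation λ = h/p, we solve for p:

p = h/λ
p = (6.626 × 10^-34 J·s) / (7.31 × 10^-10 m)
p = 9.06 × 10^-25 kg·m/s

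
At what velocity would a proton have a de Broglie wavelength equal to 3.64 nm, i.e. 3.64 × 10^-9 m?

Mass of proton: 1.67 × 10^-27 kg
1.09 × 10^2 m/s

From λ = h/(mv), solve for v:

v = h/(mλ)
v = (6.626 × 10^-34 J·s) / (1.67 × 10^-27 kg × 3.64 × 10^-9 m)
v = 1.09 × 10^2 m/s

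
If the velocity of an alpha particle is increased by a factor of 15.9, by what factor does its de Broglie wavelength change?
The wavelength decreases by a factor of 15.9.

From λ = h/(mv), the wavelength is inversely proportional to velocity:

λ ∝ 1/v

If v → 15.9v, then λ → λ/15.9

When velocity is increased by a factor of 15.9, the wavelength decreases by a factor of 15.9.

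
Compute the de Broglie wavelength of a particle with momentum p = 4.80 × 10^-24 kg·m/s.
1.38 × 10^-10 m

Using the de Broglie relation λ = h/p:

λ = h/p
λ = (6.626 × 10^-34 J·s) / (4.80 × 10^-24 kg·m/s)
λ = 1.38 × 10^-10 m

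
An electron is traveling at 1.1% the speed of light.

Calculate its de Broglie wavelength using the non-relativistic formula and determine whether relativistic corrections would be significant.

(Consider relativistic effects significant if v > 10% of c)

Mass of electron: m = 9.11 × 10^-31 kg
No, relativistic corrections are not needed.

Using the non-relativistic de Broglie formula λ = h/(mv):

v = 1.1% × c = 3.298 × 10^6 m/s

λ = h/(mv)
λ = (6.626 × 10^-34 J·s) / (9.11 × 10^-31 kg × 3.298 × 10^6 m/s)
λ = 2.21 × 10^-10 m

Since v = 1.1% of c < 10% of c, relativistic corrections are NOT significant and this non-relativistic result is a good approximation.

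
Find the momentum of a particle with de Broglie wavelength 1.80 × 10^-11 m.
3.68 × 10^-23 kg·m/s

From the de Broglie relation λ = h/p, we solve for p:

p = h/λ
p = (6.626 × 10^-34 J·s) / (1.80 × 10^-11 m)
p = 3.68 × 10^-23 kg·m/s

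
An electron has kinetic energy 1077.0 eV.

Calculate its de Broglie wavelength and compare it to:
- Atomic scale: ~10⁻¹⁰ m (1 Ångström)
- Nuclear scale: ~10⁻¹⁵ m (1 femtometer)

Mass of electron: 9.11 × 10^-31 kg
λ = 3.74 × 10^-11 m, which is between nuclear and atomic scales.

Using λ = h/√(2mKE):

KE = 1077.0 eV = 1.726 × 10^-16 J

λ = h/√(2mKE)
λ = (6.626 × 10^-34 J·s) / √(2 × 9.11 × 10^-31 kg × 1.726 × 10^-16 J)
λ = 3.74 × 10^-11 m

Comparison:
- Atomic scale (10⁻¹⁰ m): λ is 0.37× this size
- Nuclear scale (10⁻¹⁵ m): λ is 3.7e+04× this size

The wavelength is between nuclear and atomic scales.

This wavelength is appropriate for probing atomic structure but too large for nuclear physics experiments.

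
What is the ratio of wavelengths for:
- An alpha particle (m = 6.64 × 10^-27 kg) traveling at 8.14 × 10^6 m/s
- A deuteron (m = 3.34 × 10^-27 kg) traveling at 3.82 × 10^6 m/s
λ₁/λ₂ = 0.236

Using λ = h/(mv):

λ₁ = h/(m₁v₁) = 1.23 × 10^-14 m
λ₂ = h/(m₂v₂) = 5.19 × 10^-14 m

Ratio λ₁/λ₂ = (m₂v₂)/(m₁v₁)
         = (3.34 × 10^-27 kg × 3.82 × 10^6 m/s) / (6.64 × 10^-27 kg × 8.14 × 10^6 m/s)
         = 0.236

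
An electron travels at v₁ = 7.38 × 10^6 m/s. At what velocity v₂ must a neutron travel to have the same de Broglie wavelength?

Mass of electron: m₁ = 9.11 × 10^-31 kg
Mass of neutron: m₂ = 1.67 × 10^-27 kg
v₂ = 4.03 × 10^3 m/s

For equal de Broglie wavelengths: λ₁ = λ₂

h/(m₁v₁) = h/(m₂v₂)
m₁v₁ = m₂v₂
v₂ = v₁ · (m₁/m₂)

v₂ = 7.38 × 10^6 m/s × (9.11 × 10^-31 kg / 1.67 × 10^-27 kg)
v₂ = 4.03 × 10^3 m/s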